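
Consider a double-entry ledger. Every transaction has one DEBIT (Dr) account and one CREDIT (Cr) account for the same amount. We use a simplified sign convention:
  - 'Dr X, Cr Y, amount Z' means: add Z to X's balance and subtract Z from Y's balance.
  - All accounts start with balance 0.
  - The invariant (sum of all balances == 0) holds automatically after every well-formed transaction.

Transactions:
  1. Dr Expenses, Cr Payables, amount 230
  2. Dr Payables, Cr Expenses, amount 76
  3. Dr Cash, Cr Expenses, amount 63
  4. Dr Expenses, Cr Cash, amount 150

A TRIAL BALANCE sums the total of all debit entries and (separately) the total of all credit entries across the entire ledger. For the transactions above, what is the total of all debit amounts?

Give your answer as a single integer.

Txn 1: debit+=230
Txn 2: debit+=76
Txn 3: debit+=63
Txn 4: debit+=150
Total debits = 519

Answer: 519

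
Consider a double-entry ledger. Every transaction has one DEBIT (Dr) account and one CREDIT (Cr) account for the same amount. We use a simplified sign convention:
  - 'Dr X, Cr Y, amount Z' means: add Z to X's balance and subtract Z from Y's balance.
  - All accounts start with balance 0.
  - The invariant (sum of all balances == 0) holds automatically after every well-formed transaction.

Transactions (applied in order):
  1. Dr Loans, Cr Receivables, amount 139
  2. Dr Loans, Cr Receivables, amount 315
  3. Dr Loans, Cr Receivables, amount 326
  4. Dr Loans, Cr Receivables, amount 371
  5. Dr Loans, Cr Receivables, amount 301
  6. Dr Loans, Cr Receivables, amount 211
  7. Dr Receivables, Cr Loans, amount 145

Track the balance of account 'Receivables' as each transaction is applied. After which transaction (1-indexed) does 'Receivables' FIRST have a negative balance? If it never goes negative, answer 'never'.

After txn 1: Receivables=-139

Answer: 1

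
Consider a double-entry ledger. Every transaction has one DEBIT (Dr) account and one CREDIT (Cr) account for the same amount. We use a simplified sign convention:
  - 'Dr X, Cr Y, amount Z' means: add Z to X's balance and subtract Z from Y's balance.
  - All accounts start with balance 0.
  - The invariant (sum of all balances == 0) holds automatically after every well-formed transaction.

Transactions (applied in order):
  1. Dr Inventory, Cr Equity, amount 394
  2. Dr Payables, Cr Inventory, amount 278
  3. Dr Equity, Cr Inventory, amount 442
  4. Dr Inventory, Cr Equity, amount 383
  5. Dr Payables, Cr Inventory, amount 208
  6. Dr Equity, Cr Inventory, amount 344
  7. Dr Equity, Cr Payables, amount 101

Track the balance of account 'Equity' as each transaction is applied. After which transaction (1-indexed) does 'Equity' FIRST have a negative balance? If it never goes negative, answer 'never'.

Answer: 1

Derivation:
After txn 1: Equity=-394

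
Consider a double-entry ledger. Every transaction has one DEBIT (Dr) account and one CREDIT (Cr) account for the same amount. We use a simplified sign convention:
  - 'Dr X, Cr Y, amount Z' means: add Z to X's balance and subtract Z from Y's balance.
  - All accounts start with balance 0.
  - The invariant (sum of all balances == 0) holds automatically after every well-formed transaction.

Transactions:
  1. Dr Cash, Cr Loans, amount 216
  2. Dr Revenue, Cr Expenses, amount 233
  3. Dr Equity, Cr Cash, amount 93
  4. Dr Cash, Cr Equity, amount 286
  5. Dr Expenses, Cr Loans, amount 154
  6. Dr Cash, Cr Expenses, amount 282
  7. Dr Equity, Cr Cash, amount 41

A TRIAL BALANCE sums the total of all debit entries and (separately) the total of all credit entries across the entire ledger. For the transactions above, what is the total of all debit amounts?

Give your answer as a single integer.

Answer: 1305

Derivation:
Txn 1: debit+=216
Txn 2: debit+=233
Txn 3: debit+=93
Txn 4: debit+=286
Txn 5: debit+=154
Txn 6: debit+=282
Txn 7: debit+=41
Total debits = 1305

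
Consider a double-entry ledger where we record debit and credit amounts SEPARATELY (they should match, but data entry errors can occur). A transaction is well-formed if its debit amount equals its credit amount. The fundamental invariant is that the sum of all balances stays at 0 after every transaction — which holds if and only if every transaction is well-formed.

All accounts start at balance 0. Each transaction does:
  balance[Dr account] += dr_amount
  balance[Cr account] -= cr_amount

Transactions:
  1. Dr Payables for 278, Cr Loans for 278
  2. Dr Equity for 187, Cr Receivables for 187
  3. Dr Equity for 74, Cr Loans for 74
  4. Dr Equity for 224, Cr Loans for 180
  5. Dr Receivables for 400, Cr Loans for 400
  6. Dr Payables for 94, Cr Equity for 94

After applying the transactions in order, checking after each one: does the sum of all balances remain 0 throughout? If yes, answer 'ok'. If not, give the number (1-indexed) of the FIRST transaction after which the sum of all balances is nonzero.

After txn 1: dr=278 cr=278 sum_balances=0
After txn 2: dr=187 cr=187 sum_balances=0
After txn 3: dr=74 cr=74 sum_balances=0
After txn 4: dr=224 cr=180 sum_balances=44
After txn 5: dr=400 cr=400 sum_balances=44
After txn 6: dr=94 cr=94 sum_balances=44

Answer: 4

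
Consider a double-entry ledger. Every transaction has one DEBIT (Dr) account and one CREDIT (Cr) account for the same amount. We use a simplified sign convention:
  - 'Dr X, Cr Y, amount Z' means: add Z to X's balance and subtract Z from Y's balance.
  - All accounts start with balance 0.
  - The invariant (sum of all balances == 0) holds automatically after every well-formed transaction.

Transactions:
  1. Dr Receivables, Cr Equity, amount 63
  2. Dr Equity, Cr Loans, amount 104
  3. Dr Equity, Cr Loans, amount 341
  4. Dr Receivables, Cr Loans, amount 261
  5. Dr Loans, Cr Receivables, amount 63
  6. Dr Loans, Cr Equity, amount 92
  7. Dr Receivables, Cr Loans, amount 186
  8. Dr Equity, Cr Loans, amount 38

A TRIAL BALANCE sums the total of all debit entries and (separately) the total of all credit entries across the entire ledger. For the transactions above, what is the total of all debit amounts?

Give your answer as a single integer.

Txn 1: debit+=63
Txn 2: debit+=104
Txn 3: debit+=341
Txn 4: debit+=261
Txn 5: debit+=63
Txn 6: debit+=92
Txn 7: debit+=186
Txn 8: debit+=38
Total debits = 1148

Answer: 1148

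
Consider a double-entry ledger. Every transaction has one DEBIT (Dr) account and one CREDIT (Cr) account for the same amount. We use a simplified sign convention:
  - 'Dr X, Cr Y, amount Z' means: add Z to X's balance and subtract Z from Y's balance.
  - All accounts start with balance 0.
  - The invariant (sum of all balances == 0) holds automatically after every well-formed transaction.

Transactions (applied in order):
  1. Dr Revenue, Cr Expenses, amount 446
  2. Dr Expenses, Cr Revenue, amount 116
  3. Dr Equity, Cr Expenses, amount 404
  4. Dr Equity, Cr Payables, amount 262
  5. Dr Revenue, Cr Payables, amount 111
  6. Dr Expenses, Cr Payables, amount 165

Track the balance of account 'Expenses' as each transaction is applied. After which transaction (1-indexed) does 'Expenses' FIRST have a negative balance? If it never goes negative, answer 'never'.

Answer: 1

Derivation:
After txn 1: Expenses=-446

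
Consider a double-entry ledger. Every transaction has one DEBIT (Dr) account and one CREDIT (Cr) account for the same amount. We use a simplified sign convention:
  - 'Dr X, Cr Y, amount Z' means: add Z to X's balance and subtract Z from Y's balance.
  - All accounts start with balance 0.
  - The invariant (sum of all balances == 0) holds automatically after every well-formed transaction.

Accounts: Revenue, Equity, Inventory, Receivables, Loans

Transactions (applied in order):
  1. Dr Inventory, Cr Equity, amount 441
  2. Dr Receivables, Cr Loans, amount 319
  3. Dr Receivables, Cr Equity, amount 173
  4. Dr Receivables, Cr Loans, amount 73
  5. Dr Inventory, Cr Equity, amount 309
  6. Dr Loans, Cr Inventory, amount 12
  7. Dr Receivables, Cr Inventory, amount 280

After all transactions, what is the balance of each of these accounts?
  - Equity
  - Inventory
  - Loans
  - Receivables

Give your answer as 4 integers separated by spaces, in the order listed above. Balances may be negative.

After txn 1 (Dr Inventory, Cr Equity, amount 441): Equity=-441 Inventory=441
After txn 2 (Dr Receivables, Cr Loans, amount 319): Equity=-441 Inventory=441 Loans=-319 Receivables=319
After txn 3 (Dr Receivables, Cr Equity, amount 173): Equity=-614 Inventory=441 Loans=-319 Receivables=492
After txn 4 (Dr Receivables, Cr Loans, amount 73): Equity=-614 Inventory=441 Loans=-392 Receivables=565
After txn 5 (Dr Inventory, Cr Equity, amount 309): Equity=-923 Inventory=750 Loans=-392 Receivables=565
After txn 6 (Dr Loans, Cr Inventory, amount 12): Equity=-923 Inventory=738 Loans=-380 Receivables=565
After txn 7 (Dr Receivables, Cr Inventory, amount 280): Equity=-923 Inventory=458 Loans=-380 Receivables=845

Answer: -923 458 -380 845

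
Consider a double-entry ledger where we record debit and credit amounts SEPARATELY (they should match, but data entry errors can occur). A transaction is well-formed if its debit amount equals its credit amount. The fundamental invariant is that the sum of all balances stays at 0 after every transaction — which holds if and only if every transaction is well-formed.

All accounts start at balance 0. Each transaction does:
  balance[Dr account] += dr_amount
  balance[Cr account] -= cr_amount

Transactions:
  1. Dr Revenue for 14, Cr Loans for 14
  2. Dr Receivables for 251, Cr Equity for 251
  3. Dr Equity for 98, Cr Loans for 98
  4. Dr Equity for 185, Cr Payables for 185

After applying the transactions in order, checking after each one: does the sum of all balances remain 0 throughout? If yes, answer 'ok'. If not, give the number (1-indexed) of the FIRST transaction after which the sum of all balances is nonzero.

After txn 1: dr=14 cr=14 sum_balances=0
After txn 2: dr=251 cr=251 sum_balances=0
After txn 3: dr=98 cr=98 sum_balances=0
After txn 4: dr=185 cr=185 sum_balances=0

Answer: ok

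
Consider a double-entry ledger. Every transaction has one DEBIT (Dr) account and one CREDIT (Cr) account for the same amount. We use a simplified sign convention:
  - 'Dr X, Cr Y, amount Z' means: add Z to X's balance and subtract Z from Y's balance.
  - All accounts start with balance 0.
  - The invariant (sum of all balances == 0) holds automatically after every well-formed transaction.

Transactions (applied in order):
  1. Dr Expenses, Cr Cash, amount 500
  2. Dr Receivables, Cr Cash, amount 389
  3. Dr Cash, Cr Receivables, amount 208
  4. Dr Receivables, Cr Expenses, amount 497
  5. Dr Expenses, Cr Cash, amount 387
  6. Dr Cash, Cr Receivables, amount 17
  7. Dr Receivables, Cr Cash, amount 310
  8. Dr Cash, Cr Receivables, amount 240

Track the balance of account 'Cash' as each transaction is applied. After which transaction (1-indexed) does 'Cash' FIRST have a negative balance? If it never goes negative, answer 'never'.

After txn 1: Cash=-500

Answer: 1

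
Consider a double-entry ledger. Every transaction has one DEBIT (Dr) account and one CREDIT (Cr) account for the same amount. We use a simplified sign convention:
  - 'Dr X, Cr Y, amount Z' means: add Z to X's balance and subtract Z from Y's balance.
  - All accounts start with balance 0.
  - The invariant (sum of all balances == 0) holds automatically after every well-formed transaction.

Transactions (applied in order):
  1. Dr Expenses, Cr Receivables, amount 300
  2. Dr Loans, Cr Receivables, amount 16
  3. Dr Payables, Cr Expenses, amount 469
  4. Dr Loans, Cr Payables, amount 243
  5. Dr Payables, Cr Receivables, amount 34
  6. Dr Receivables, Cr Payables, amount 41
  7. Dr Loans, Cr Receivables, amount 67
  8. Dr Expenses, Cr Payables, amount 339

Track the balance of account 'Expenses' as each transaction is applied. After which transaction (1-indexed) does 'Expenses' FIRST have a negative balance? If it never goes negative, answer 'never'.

Answer: 3

Derivation:
After txn 1: Expenses=300
After txn 2: Expenses=300
After txn 3: Expenses=-169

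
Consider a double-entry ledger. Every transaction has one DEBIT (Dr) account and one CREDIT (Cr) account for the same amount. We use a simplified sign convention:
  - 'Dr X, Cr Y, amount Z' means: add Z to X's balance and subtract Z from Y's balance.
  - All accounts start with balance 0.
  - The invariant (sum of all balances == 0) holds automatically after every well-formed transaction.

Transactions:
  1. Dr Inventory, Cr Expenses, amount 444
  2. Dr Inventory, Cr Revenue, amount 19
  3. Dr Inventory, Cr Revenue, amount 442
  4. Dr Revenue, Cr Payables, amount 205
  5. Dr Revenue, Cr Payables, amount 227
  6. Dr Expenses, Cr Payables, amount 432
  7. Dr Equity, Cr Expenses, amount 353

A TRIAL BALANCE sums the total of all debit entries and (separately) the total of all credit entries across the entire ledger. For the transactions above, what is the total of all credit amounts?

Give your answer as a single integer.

Txn 1: credit+=444
Txn 2: credit+=19
Txn 3: credit+=442
Txn 4: credit+=205
Txn 5: credit+=227
Txn 6: credit+=432
Txn 7: credit+=353
Total credits = 2122

Answer: 2122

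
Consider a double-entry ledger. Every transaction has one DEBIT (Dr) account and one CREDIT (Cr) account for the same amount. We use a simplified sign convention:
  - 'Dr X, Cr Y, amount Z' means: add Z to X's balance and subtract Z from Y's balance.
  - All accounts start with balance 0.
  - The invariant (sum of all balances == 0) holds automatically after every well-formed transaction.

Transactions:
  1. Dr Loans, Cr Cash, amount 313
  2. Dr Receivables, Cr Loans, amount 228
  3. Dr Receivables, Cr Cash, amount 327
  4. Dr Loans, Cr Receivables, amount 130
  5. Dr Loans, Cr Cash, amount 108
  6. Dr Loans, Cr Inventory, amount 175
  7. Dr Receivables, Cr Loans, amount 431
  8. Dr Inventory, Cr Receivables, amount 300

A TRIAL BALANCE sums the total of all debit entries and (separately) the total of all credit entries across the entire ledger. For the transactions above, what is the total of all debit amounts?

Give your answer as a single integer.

Txn 1: debit+=313
Txn 2: debit+=228
Txn 3: debit+=327
Txn 4: debit+=130
Txn 5: debit+=108
Txn 6: debit+=175
Txn 7: debit+=431
Txn 8: debit+=300
Total debits = 2012

Answer: 2012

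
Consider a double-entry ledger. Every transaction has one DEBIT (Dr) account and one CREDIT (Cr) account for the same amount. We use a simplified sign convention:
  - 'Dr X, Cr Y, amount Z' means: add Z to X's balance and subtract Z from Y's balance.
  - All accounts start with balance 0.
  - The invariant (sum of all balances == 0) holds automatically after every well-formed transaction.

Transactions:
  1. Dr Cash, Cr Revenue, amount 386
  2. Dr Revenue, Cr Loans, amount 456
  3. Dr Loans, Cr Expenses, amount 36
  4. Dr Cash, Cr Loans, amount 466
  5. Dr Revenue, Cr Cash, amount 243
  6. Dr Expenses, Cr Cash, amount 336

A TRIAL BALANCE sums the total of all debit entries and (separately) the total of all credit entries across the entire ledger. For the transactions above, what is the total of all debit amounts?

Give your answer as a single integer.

Answer: 1923

Derivation:
Txn 1: debit+=386
Txn 2: debit+=456
Txn 3: debit+=36
Txn 4: debit+=466
Txn 5: debit+=243
Txn 6: debit+=336
Total debits = 1923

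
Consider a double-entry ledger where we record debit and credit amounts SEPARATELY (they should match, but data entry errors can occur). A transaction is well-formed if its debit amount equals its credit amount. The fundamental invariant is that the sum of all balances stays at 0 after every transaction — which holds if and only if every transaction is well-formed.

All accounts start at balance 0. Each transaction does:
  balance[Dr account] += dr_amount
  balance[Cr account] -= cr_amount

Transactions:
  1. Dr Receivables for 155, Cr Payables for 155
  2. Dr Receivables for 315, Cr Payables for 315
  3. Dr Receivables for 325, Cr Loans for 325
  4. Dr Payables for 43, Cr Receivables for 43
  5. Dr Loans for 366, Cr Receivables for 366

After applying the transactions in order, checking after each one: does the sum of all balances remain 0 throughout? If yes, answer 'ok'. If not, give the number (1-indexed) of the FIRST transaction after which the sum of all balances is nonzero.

After txn 1: dr=155 cr=155 sum_balances=0
After txn 2: dr=315 cr=315 sum_balances=0
After txn 3: dr=325 cr=325 sum_balances=0
After txn 4: dr=43 cr=43 sum_balances=0
After txn 5: dr=366 cr=366 sum_balances=0

Answer: ok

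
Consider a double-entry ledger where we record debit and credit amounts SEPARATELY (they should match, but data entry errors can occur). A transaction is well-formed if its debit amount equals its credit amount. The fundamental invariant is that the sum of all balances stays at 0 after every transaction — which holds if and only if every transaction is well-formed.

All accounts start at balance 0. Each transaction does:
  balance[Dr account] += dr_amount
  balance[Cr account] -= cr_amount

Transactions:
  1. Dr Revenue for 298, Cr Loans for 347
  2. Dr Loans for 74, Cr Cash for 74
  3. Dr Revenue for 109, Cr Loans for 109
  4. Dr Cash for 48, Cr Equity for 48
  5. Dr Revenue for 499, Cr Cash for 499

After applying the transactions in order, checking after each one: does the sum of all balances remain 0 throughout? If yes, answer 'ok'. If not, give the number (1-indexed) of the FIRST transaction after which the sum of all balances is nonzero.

Answer: 1

Derivation:
After txn 1: dr=298 cr=347 sum_balances=-49
After txn 2: dr=74 cr=74 sum_balances=-49
After txn 3: dr=109 cr=109 sum_balances=-49
After txn 4: dr=48 cr=48 sum_balances=-49
After txn 5: dr=499 cr=499 sum_balances=-49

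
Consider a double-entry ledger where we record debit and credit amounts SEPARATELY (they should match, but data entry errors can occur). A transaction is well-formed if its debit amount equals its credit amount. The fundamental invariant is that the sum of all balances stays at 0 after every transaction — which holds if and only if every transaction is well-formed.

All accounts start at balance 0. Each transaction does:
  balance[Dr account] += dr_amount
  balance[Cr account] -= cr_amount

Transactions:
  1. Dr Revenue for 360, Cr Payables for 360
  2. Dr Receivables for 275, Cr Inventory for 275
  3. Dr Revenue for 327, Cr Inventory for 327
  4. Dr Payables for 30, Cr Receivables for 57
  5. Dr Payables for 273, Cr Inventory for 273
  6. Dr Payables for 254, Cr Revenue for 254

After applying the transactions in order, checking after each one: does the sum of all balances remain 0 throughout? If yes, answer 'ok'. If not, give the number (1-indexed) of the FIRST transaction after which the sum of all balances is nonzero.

Answer: 4

Derivation:
After txn 1: dr=360 cr=360 sum_balances=0
After txn 2: dr=275 cr=275 sum_balances=0
After txn 3: dr=327 cr=327 sum_balances=0
After txn 4: dr=30 cr=57 sum_balances=-27
After txn 5: dr=273 cr=273 sum_balances=-27
After txn 6: dr=254 cr=254 sum_balances=-27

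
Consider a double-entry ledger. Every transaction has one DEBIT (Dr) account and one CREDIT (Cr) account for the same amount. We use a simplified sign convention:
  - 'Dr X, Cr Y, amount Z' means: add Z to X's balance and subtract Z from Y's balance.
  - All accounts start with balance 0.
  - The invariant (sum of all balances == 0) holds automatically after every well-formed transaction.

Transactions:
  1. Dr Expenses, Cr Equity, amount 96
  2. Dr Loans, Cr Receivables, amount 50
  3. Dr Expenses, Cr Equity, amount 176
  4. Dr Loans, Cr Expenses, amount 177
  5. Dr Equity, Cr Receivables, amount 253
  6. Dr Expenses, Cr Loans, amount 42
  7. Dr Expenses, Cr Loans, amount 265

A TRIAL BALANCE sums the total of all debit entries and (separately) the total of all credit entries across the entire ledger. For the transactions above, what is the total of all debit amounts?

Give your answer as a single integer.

Answer: 1059

Derivation:
Txn 1: debit+=96
Txn 2: debit+=50
Txn 3: debit+=176
Txn 4: debit+=177
Txn 5: debit+=253
Txn 6: debit+=42
Txn 7: debit+=265
Total debits = 1059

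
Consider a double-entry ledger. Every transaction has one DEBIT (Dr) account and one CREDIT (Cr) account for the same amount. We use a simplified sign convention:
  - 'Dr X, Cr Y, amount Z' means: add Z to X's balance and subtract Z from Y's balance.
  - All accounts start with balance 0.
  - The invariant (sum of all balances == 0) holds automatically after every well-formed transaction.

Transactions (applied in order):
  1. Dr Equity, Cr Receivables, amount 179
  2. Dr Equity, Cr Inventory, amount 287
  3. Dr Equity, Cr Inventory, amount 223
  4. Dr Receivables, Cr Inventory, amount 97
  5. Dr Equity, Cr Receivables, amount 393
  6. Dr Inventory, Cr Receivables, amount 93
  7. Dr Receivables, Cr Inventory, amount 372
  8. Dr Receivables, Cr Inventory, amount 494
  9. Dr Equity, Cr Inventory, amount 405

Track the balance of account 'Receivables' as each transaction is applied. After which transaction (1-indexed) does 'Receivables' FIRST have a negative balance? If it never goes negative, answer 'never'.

After txn 1: Receivables=-179

Answer: 1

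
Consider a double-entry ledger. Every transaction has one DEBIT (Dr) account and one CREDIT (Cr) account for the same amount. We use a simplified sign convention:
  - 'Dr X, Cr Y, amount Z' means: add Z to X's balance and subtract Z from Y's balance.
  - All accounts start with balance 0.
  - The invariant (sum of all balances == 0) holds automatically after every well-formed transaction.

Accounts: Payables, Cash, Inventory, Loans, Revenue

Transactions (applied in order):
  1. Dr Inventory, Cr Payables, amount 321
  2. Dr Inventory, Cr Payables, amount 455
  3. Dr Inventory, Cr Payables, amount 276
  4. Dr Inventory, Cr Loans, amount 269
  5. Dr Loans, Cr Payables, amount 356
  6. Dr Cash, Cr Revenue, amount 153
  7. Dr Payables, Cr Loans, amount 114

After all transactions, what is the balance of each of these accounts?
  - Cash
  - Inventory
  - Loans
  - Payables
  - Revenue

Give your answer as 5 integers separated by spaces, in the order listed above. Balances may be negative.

After txn 1 (Dr Inventory, Cr Payables, amount 321): Inventory=321 Payables=-321
After txn 2 (Dr Inventory, Cr Payables, amount 455): Inventory=776 Payables=-776
After txn 3 (Dr Inventory, Cr Payables, amount 276): Inventory=1052 Payables=-1052
After txn 4 (Dr Inventory, Cr Loans, amount 269): Inventory=1321 Loans=-269 Payables=-1052
After txn 5 (Dr Loans, Cr Payables, amount 356): Inventory=1321 Loans=87 Payables=-1408
After txn 6 (Dr Cash, Cr Revenue, amount 153): Cash=153 Inventory=1321 Loans=87 Payables=-1408 Revenue=-153
After txn 7 (Dr Payables, Cr Loans, amount 114): Cash=153 Inventory=1321 Loans=-27 Payables=-1294 Revenue=-153

Answer: 153 1321 -27 -1294 -153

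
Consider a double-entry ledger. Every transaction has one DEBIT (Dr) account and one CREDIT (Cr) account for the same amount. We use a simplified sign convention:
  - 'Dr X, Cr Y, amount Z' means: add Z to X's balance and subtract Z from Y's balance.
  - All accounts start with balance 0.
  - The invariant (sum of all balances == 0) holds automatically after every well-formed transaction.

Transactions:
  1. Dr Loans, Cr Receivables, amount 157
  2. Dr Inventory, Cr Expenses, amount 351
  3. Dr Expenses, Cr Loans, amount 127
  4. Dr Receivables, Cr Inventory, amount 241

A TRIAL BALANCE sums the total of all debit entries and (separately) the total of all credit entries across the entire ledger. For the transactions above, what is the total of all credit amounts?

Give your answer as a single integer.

Txn 1: credit+=157
Txn 2: credit+=351
Txn 3: credit+=127
Txn 4: credit+=241
Total credits = 876

Answer: 876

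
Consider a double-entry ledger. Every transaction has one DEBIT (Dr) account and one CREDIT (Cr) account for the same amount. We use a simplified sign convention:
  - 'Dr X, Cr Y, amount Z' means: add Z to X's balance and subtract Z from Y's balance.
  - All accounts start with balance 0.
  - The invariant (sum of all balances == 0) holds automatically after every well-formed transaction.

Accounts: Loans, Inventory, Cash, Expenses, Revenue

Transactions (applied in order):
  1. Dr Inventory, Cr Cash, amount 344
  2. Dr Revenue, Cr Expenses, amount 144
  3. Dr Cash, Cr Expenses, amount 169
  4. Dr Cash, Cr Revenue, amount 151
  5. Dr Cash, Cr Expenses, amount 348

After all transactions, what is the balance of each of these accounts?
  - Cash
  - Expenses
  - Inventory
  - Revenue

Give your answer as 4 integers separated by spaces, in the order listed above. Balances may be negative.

Answer: 324 -661 344 -7

Derivation:
After txn 1 (Dr Inventory, Cr Cash, amount 344): Cash=-344 Inventory=344
After txn 2 (Dr Revenue, Cr Expenses, amount 144): Cash=-344 Expenses=-144 Inventory=344 Revenue=144
After txn 3 (Dr Cash, Cr Expenses, amount 169): Cash=-175 Expenses=-313 Inventory=344 Revenue=144
After txn 4 (Dr Cash, Cr Revenue, amount 151): Cash=-24 Expenses=-313 Inventory=344 Revenue=-7
After txn 5 (Dr Cash, Cr Expenses, amount 348): Cash=324 Expenses=-661 Inventory=344 Revenue=-7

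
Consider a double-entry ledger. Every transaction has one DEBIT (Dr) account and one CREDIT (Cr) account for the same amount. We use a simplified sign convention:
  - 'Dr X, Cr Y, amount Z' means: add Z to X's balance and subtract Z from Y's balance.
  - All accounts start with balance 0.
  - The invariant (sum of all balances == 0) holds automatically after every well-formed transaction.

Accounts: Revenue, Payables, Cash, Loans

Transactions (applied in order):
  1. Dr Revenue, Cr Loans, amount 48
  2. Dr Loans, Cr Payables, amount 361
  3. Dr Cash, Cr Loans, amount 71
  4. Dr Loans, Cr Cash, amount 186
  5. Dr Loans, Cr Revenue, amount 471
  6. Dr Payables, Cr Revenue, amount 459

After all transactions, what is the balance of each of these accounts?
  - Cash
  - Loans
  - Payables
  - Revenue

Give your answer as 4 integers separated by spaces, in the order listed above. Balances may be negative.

After txn 1 (Dr Revenue, Cr Loans, amount 48): Loans=-48 Revenue=48
After txn 2 (Dr Loans, Cr Payables, amount 361): Loans=313 Payables=-361 Revenue=48
After txn 3 (Dr Cash, Cr Loans, amount 71): Cash=71 Loans=242 Payables=-361 Revenue=48
After txn 4 (Dr Loans, Cr Cash, amount 186): Cash=-115 Loans=428 Payables=-361 Revenue=48
After txn 5 (Dr Loans, Cr Revenue, amount 471): Cash=-115 Loans=899 Payables=-361 Revenue=-423
After txn 6 (Dr Payables, Cr Revenue, amount 459): Cash=-115 Loans=899 Payables=98 Revenue=-882

Answer: -115 899 98 -882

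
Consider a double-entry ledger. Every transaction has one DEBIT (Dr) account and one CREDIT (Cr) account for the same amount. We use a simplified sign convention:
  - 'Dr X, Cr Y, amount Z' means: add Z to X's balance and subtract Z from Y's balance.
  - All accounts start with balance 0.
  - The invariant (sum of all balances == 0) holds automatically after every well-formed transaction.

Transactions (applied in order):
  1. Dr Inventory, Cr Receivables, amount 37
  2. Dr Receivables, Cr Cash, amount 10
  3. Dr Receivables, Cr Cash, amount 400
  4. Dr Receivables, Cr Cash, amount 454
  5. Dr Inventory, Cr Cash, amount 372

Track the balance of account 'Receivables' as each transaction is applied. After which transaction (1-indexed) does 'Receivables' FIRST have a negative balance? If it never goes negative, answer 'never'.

Answer: 1

Derivation:
After txn 1: Receivables=-37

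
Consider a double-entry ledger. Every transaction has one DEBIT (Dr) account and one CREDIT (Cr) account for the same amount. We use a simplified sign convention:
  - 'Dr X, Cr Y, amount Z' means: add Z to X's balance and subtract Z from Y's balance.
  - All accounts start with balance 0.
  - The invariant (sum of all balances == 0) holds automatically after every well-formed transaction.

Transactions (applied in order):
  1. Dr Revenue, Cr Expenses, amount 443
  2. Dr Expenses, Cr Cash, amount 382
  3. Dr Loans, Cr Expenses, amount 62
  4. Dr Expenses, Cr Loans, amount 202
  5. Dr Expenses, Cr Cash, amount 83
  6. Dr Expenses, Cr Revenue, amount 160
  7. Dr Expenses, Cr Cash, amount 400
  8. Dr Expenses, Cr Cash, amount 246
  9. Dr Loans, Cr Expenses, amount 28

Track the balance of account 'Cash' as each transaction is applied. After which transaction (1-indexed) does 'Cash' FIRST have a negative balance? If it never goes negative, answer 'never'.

Answer: 2

Derivation:
After txn 1: Cash=0
After txn 2: Cash=-382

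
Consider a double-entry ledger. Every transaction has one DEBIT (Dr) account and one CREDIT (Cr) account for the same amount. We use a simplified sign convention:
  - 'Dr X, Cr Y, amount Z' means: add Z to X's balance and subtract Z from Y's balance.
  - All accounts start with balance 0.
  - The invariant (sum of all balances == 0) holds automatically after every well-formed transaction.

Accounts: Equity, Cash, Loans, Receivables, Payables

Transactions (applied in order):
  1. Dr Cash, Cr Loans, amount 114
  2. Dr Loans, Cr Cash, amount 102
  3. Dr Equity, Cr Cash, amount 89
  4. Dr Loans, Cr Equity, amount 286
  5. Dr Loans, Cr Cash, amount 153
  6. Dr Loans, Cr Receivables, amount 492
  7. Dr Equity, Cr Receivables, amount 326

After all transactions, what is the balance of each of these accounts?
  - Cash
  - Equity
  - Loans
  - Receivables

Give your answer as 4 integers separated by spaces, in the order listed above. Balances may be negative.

Answer: -230 129 919 -818

Derivation:
After txn 1 (Dr Cash, Cr Loans, amount 114): Cash=114 Loans=-114
After txn 2 (Dr Loans, Cr Cash, amount 102): Cash=12 Loans=-12
After txn 3 (Dr Equity, Cr Cash, amount 89): Cash=-77 Equity=89 Loans=-12
After txn 4 (Dr Loans, Cr Equity, amount 286): Cash=-77 Equity=-197 Loans=274
After txn 5 (Dr Loans, Cr Cash, amount 153): Cash=-230 Equity=-197 Loans=427
After txn 6 (Dr Loans, Cr Receivables, amount 492): Cash=-230 Equity=-197 Loans=919 Receivables=-492
After txn 7 (Dr Equity, Cr Receivables, amount 326): Cash=-230 Equity=129 Loans=919 Receivables=-818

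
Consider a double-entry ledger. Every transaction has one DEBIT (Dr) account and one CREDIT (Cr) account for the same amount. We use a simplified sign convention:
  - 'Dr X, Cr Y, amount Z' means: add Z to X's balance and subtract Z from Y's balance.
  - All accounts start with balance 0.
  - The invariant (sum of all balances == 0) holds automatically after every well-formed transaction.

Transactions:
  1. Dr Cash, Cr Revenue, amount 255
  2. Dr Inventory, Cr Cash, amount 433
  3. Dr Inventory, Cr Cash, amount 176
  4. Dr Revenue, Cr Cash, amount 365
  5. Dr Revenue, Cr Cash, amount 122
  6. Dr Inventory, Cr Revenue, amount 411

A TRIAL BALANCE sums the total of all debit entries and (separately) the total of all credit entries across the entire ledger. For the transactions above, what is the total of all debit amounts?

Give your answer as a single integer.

Txn 1: debit+=255
Txn 2: debit+=433
Txn 3: debit+=176
Txn 4: debit+=365
Txn 5: debit+=122
Txn 6: debit+=411
Total debits = 1762

Answer: 1762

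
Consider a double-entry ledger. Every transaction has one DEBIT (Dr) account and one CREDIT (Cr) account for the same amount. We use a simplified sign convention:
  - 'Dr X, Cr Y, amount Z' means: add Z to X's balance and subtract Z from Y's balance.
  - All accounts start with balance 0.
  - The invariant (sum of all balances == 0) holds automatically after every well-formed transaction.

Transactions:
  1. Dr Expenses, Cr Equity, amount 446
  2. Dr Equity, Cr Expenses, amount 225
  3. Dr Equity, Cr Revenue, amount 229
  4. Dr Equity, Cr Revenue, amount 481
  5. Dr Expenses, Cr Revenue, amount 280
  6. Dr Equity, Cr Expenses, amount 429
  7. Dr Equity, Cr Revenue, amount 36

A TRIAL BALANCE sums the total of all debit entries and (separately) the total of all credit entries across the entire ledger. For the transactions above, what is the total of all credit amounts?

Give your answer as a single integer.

Txn 1: credit+=446
Txn 2: credit+=225
Txn 3: credit+=229
Txn 4: credit+=481
Txn 5: credit+=280
Txn 6: credit+=429
Txn 7: credit+=36
Total credits = 2126

Answer: 2126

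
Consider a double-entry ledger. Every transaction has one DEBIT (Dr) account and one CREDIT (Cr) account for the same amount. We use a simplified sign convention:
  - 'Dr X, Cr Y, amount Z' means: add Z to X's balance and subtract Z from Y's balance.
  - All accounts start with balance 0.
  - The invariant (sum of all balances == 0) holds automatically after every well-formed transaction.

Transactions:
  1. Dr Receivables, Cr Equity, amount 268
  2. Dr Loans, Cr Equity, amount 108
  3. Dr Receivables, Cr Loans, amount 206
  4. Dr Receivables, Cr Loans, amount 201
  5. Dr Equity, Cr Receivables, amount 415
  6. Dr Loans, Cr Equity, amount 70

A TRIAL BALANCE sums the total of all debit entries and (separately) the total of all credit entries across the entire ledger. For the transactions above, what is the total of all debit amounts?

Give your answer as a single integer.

Txn 1: debit+=268
Txn 2: debit+=108
Txn 3: debit+=206
Txn 4: debit+=201
Txn 5: debit+=415
Txn 6: debit+=70
Total debits = 1268

Answer: 1268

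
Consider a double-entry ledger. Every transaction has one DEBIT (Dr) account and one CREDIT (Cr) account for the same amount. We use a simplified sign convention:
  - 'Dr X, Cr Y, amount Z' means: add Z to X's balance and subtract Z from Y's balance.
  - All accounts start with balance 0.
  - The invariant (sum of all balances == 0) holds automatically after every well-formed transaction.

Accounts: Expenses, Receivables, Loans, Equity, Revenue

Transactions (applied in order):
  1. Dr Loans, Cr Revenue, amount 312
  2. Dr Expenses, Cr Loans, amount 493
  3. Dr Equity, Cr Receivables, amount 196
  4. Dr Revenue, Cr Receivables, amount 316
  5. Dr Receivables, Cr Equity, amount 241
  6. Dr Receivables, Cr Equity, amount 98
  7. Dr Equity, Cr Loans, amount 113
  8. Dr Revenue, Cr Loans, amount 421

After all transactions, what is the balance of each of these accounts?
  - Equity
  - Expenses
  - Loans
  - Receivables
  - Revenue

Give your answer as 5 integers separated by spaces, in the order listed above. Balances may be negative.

After txn 1 (Dr Loans, Cr Revenue, amount 312): Loans=312 Revenue=-312
After txn 2 (Dr Expenses, Cr Loans, amount 493): Expenses=493 Loans=-181 Revenue=-312
After txn 3 (Dr Equity, Cr Receivables, amount 196): Equity=196 Expenses=493 Loans=-181 Receivables=-196 Revenue=-312
After txn 4 (Dr Revenue, Cr Receivables, amount 316): Equity=196 Expenses=493 Loans=-181 Receivables=-512 Revenue=4
After txn 5 (Dr Receivables, Cr Equity, amount 241): Equity=-45 Expenses=493 Loans=-181 Receivables=-271 Revenue=4
After txn 6 (Dr Receivables, Cr Equity, amount 98): Equity=-143 Expenses=493 Loans=-181 Receivables=-173 Revenue=4
After txn 7 (Dr Equity, Cr Loans, amount 113): Equity=-30 Expenses=493 Loans=-294 Receivables=-173 Revenue=4
After txn 8 (Dr Revenue, Cr Loans, amount 421): Equity=-30 Expenses=493 Loans=-715 Receivables=-173 Revenue=425

Answer: -30 493 -715 -173 425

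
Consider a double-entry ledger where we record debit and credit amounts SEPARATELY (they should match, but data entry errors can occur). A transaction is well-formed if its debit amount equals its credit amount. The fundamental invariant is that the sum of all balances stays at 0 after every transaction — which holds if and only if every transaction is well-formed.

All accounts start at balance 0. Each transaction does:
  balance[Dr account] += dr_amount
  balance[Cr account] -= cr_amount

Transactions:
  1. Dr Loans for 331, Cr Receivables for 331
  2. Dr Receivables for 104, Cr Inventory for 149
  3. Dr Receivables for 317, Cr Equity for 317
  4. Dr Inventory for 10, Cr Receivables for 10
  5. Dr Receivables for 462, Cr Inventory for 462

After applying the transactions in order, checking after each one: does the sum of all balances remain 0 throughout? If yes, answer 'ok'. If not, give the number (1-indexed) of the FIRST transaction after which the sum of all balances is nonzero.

Answer: 2

Derivation:
After txn 1: dr=331 cr=331 sum_balances=0
After txn 2: dr=104 cr=149 sum_balances=-45
After txn 3: dr=317 cr=317 sum_balances=-45
After txn 4: dr=10 cr=10 sum_balances=-45
After txn 5: dr=462 cr=462 sum_balances=-45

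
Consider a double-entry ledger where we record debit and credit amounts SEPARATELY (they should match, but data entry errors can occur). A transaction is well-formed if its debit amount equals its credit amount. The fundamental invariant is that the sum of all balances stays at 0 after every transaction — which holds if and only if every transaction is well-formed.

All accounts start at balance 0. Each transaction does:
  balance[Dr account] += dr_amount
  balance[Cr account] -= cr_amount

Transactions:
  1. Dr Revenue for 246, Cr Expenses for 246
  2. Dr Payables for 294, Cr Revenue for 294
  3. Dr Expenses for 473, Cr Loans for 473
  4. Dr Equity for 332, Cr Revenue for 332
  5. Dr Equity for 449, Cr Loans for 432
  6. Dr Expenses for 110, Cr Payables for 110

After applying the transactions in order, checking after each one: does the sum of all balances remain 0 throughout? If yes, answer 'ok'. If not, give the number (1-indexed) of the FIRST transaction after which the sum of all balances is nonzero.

Answer: 5

Derivation:
After txn 1: dr=246 cr=246 sum_balances=0
After txn 2: dr=294 cr=294 sum_balances=0
After txn 3: dr=473 cr=473 sum_balances=0
After txn 4: dr=332 cr=332 sum_balances=0
After txn 5: dr=449 cr=432 sum_balances=17
After txn 6: dr=110 cr=110 sum_balances=17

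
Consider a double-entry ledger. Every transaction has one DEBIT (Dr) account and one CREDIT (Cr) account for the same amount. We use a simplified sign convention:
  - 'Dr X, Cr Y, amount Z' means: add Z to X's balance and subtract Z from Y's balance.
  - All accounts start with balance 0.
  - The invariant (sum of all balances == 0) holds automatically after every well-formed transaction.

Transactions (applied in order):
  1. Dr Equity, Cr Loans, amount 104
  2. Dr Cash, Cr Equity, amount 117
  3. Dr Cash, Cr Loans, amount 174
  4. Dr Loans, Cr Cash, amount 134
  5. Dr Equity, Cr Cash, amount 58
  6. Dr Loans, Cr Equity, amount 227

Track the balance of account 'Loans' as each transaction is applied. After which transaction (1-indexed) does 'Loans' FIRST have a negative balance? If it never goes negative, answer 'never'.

After txn 1: Loans=-104

Answer: 1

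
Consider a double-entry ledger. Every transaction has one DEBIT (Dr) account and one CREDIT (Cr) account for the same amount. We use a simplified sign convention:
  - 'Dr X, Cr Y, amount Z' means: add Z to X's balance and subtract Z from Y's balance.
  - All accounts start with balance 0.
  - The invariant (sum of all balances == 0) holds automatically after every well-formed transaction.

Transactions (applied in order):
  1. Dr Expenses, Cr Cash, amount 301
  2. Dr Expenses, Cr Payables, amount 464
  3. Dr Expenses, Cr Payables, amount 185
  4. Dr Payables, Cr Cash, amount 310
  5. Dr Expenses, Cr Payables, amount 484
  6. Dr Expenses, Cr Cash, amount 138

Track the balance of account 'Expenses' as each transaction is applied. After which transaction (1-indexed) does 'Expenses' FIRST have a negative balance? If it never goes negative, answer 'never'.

Answer: never

Derivation:
After txn 1: Expenses=301
After txn 2: Expenses=765
After txn 3: Expenses=950
After txn 4: Expenses=950
After txn 5: Expenses=1434
After txn 6: Expenses=1572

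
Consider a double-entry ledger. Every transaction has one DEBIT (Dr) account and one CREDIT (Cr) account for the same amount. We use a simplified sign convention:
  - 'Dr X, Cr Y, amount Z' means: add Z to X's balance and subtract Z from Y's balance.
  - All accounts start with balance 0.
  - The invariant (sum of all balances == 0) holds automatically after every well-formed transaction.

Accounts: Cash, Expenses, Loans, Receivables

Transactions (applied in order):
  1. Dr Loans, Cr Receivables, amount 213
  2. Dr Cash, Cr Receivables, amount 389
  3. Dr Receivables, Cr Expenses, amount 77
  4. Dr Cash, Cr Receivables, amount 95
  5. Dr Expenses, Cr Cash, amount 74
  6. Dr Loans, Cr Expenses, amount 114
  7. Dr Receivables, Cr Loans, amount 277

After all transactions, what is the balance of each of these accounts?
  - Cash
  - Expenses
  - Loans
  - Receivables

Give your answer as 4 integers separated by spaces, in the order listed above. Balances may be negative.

Answer: 410 -117 50 -343

Derivation:
After txn 1 (Dr Loans, Cr Receivables, amount 213): Loans=213 Receivables=-213
After txn 2 (Dr Cash, Cr Receivables, amount 389): Cash=389 Loans=213 Receivables=-602
After txn 3 (Dr Receivables, Cr Expenses, amount 77): Cash=389 Expenses=-77 Loans=213 Receivables=-525
After txn 4 (Dr Cash, Cr Receivables, amount 95): Cash=484 Expenses=-77 Loans=213 Receivables=-620
After txn 5 (Dr Expenses, Cr Cash, amount 74): Cash=410 Expenses=-3 Loans=213 Receivables=-620
After txn 6 (Dr Loans, Cr Expenses, amount 114): Cash=410 Expenses=-117 Loans=327 Receivables=-620
After txn 7 (Dr Receivables, Cr Loans, amount 277): Cash=410 Expenses=-117 Loans=50 Receivables=-343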